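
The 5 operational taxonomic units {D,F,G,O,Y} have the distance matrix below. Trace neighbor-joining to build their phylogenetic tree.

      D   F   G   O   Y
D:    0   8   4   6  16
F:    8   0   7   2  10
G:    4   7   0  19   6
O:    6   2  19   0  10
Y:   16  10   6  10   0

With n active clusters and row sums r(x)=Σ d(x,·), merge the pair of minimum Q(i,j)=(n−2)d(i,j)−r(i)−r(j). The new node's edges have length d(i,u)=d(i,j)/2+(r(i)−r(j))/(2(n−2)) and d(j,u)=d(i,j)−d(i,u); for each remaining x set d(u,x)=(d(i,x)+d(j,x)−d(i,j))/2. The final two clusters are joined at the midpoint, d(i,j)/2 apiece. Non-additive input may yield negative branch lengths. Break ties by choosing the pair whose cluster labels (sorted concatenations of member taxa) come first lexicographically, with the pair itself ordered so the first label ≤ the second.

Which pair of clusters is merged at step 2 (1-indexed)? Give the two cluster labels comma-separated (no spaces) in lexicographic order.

D,GY

1. join G+Y (d=6, Q=-60) ⇒ GY; edges |G|=2, |Y|=4
  updated: d(D,GY)=7, d(F,GY)=11/2, d(GY,O)=23/2
2. join D+GY (d=7, Q=-31) ⇒ DGY; edges |D|=11/4, |GY|=17/4
  updated: d(DGY,F)=13/4, d(DGY,O)=21/4
3. join DGY+F (d=13/4, Q=-21/2) ⇒ DFGY; edges |DGY|=13/4, |F|=0
  updated: d(DFGY,O)=2
4. join DFGY+O (d=2) ⇒ DFGOY; edges |DFGY|=1, |O|=1
final tree: (((D:11/4,(G:2,Y:4):17/4):13/4,F:0):1,O:1)
total length: 73/4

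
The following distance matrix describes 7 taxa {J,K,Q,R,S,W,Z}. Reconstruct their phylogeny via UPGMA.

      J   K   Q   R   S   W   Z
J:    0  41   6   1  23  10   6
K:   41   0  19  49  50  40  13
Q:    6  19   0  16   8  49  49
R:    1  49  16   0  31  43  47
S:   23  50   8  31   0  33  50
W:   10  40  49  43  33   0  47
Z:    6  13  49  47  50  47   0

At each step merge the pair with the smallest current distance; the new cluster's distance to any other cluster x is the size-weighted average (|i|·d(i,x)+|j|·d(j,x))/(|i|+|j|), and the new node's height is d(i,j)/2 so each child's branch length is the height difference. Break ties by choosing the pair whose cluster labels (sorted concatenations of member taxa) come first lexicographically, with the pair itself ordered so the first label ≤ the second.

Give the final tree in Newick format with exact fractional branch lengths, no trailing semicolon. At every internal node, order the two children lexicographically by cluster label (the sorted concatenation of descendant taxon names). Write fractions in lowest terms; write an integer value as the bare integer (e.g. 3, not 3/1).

1. join J+R (d=1) ⇒ JR; edges |J|=1/2, |R|=1/2
  updated: d(JR,K)=45, d(JR,Q)=11, d(JR,S)=27, d(JR,W)=53/2, d(JR,Z)=53/2
2. join Q+S (d=8) ⇒ QS; edges |Q|=4, |S|=4
  updated: d(JR,QS)=19, d(K,QS)=69/2, d(QS,W)=41, d(QS,Z)=99/2
3. join K+Z (d=13) ⇒ KZ; edges |K|=13/2, |Z|=13/2
  updated: d(JR,KZ)=143/4, d(KZ,QS)=42, d(KZ,W)=87/2
4. join JR+QS (d=19) ⇒ JQRS; edges |JR|=9, |QS|=11/2
  updated: d(JQRS,KZ)=311/8, d(JQRS,W)=135/4
5. join JQRS+W (d=135/4) ⇒ JQRSW; edges |JQRS|=59/8, |W|=135/8
  updated: d(JQRSW,KZ)=199/5
6. join JQRSW+KZ (d=199/5) ⇒ JKQRSWZ; edges |JQRSW|=121/40, |KZ|=67/5
final tree: ((((J:1/2,R:1/2):9,(Q:4,S:4):11/2):59/8,W:135/8):121/40,(K:13/2,Z:13/2):67/5)
total length: 3087/40

((((J:1/2,R:1/2):9,(Q:4,S:4):11/2):59/8,W:135/8):121/40,(K:13/2,Z:13/2):67/5)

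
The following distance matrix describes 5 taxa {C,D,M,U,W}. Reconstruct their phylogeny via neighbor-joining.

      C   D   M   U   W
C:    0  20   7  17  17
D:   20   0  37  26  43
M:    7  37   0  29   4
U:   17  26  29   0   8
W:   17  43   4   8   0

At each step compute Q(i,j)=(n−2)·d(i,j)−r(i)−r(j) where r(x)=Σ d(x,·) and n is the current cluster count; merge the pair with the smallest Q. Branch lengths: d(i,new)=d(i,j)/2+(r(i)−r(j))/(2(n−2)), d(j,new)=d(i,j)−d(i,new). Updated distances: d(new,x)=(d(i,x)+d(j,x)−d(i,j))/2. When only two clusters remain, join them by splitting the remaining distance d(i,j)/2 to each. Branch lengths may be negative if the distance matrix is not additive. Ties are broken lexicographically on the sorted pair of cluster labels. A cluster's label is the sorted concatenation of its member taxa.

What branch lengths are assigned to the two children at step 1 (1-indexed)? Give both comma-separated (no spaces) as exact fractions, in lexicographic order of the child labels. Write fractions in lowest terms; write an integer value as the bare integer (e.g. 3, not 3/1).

17/6,7/6

step 1: merge (M,W) at d=4, Q=-137; branch lengths M→17/6, W→7/6; new cluster MW
  updated: d(C,MW)=10, d(D,MW)=38, d(MW,U)=33/2
step 2: merge (C,MW) at d=10, Q=-183/2; branch lengths C→5/8, MW→75/8; new cluster CMW
  updated: d(CMW,D)=24, d(CMW,U)=47/4
step 3: merge (CMW,D) at d=24, Q=-247/4; branch lengths CMW→39/8, D→153/8; new cluster CDMW
  updated: d(CDMW,U)=55/8
step 4: merge (CDMW,U) at d=55/8; branch lengths CDMW→55/16, U→55/16; new cluster CDMUW
final tree: (((C:5/8,(M:17/6,W:7/6):75/8):39/8,D:153/8):55/16,U:55/16)
total length: 359/8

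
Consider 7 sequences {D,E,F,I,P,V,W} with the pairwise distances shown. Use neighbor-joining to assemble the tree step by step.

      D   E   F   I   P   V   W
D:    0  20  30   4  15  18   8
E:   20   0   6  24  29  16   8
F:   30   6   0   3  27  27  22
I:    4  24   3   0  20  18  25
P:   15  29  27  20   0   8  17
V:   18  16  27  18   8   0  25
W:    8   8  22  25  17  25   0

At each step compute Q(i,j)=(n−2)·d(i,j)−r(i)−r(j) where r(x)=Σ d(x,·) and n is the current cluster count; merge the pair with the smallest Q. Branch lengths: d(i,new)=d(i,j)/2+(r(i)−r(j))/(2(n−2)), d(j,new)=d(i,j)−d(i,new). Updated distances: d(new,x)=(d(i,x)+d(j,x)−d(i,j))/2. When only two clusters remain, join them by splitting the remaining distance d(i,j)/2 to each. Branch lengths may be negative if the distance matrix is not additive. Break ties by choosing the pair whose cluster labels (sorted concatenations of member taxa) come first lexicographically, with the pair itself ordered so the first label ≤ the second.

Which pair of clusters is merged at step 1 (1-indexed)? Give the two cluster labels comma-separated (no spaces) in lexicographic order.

F,I

step 1: merge (F,I) at d=3, Q=-194; branch lengths F→18/5, I→-3/5; new cluster FI
  updated: d(D,FI)=31/2, d(E,FI)=27/2, d(FI,P)=22, d(FI,V)=21, d(FI,W)=22
step 2: merge (P,V) at d=8, Q=-147; branch lengths P→35/8, V→29/8; new cluster PV
  updated: d(D,PV)=25/2, d(E,PV)=37/2, d(FI,PV)=35/2, d(PV,W)=17
step 3: merge (E,W) at d=8, Q=-91; branch lengths E→29/6, W→19/6; new cluster EW
  updated: d(D,EW)=10, d(EW,FI)=55/4, d(EW,PV)=55/4
step 4: merge (D,PV) at d=25/2, Q=-227/4; branch lengths D→77/16, PV→123/16; new cluster DPV
  updated: d(DPV,EW)=45/8, d(DPV,FI)=41/4
step 5: merge (DPV,EW) at d=45/8, Q=-237/8; branch lengths DPV→17/16, EW→73/16; new cluster DEPVW
  updated: d(DEPVW,FI)=147/16
step 6: merge (DEPVW,FI) at d=147/16; branch lengths DEPVW→147/32, FI→147/32; new cluster DEFIPVW
final tree: (((D:77/16,(P:35/8,V:29/8):123/16):17/16,(E:29/6,W:19/6):73/16):147/32,(F:18/5,I:-3/5):147/32)
total length: 741/16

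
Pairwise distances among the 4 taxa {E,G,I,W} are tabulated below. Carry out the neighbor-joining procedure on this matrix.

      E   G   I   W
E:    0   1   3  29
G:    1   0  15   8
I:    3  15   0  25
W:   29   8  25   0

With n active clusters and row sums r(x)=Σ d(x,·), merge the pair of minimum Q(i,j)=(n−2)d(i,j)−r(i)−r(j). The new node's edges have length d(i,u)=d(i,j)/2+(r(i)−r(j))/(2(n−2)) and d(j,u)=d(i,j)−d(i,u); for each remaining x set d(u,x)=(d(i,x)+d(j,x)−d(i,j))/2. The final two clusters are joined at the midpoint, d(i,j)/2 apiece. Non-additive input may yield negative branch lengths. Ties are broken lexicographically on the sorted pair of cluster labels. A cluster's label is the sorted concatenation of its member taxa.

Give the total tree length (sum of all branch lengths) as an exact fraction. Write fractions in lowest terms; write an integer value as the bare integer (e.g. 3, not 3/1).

23

iteration 1: select E,I (d=3, Q=-70); attach at lengths (-1, 4); label the merged cluster EI
  updated: d(EI,G)=13/2, d(EI,W)=51/2
iteration 2: select EI,G (d=13/2, Q=-40); attach at lengths (12, -11/2); label the merged cluster EGI
  updated: d(EGI,W)=27/2
iteration 3: select EGI,W (d=27/2); attach at lengths (27/4, 27/4); label the merged cluster EGIW
final tree: (((E:-1,I:4):12,G:-11/2):27/4,W:27/4)
total length: 23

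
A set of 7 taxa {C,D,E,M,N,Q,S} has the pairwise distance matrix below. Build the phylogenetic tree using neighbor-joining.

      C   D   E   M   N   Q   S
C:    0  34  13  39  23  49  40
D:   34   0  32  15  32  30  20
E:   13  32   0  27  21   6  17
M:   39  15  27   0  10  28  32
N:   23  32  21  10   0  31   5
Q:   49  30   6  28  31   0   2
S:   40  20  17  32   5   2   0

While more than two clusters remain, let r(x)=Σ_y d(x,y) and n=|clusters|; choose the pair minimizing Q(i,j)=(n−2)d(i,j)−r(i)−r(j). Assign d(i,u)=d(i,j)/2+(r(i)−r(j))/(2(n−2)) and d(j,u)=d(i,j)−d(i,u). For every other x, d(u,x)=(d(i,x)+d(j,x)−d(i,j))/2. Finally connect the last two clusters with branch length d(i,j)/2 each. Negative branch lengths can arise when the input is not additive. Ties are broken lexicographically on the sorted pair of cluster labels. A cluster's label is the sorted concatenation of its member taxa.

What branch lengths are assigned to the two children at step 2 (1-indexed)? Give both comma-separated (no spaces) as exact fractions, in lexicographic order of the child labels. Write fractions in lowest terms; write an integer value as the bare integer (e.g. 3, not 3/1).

101/8,3/8

step 1: merge (Q,S) at d=2, Q=-252; branch lengths Q→4, S→-2; new cluster QS
  updated: d(C,QS)=87/2, d(D,QS)=24, d(E,QS)=21/2, d(M,QS)=29, d(N,QS)=17
step 2: merge (C,E) at d=13, Q=-204; branch lengths C→101/8, E→3/8; new cluster CE
  updated: d(CE,D)=53/2, d(CE,M)=53/2, d(CE,N)=31/2, d(CE,QS)=41/2
step 3: merge (D,M) at d=15, Q=-133; branch lengths D→31/3, M→14/3; new cluster DM
  updated: d(CE,DM)=19, d(DM,N)=27/2, d(DM,QS)=19
step 4: merge (CE,QS) at d=41/2, Q=-141/2; branch lengths CE→79/8, QS→85/8; new cluster CEQS
  updated: d(CEQS,DM)=35/4, d(CEQS,N)=6
step 5: merge (CEQS,DM) at d=35/4, Q=-113/4; branch lengths CEQS→5/8, DM→65/8; new cluster CDEMQS
  updated: d(CDEMQS,N)=43/8
step 6: merge (CDEMQS,N) at d=43/8; branch lengths CDEMQS→43/16, N→43/16; new cluster CDEMNQS
final tree: ((((C:101/8,E:3/8):79/8,(Q:4,S:-2):85/8):5/8,(D:31/3,M:14/3):65/8):43/16,N:43/16)
total length: 517/8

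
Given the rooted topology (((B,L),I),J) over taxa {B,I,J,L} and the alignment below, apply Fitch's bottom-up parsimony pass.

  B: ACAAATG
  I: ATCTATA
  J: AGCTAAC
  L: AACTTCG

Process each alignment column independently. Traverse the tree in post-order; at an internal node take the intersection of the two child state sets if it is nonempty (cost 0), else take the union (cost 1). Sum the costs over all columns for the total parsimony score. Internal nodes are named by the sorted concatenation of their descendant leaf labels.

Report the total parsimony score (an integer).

BL@0: {A} ∩ {A} = {A} (intersection, +0)
BIL@0: {A} ∩ {A} = {A} (intersection, +0)
BIJL@0: {A} ∩ {A} = {A} (intersection, +0)
BL@1: {C} ∪ {A} = {A,C} (union, +1)
BIL@1: {A,C} ∪ {T} = {A,C,T} (union, +1)
BIJL@1: {A,C,T} ∪ {G} = {A,C,G,T} (union, +1)
BL@2: {A} ∪ {C} = {A,C} (union, +1)
BIL@2: {A,C} ∩ {C} = {C} (intersection, +0)
BIJL@2: {C} ∩ {C} = {C} (intersection, +0)
BL@3: {A} ∪ {T} = {A,T} (union, +1)
BIL@3: {A,T} ∩ {T} = {T} (intersection, +0)
BIJL@3: {T} ∩ {T} = {T} (intersection, +0)
BL@4: {A} ∪ {T} = {A,T} (union, +1)
BIL@4: {A,T} ∩ {A} = {A} (intersection, +0)
BIJL@4: {A} ∩ {A} = {A} (intersection, +0)
BL@5: {T} ∪ {C} = {C,T} (union, +1)
BIL@5: {C,T} ∩ {T} = {T} (intersection, +0)
BIJL@5: {T} ∪ {A} = {A,T} (union, +1)
BL@6: {G} ∩ {G} = {G} (intersection, +0)
BIL@6: {G} ∪ {A} = {A,G} (union, +1)
BIJL@6: {A,G} ∪ {C} = {A,C,G} (union, +1)
per-site changes: [0, 3, 1, 1, 1, 2, 2]; total = 10

10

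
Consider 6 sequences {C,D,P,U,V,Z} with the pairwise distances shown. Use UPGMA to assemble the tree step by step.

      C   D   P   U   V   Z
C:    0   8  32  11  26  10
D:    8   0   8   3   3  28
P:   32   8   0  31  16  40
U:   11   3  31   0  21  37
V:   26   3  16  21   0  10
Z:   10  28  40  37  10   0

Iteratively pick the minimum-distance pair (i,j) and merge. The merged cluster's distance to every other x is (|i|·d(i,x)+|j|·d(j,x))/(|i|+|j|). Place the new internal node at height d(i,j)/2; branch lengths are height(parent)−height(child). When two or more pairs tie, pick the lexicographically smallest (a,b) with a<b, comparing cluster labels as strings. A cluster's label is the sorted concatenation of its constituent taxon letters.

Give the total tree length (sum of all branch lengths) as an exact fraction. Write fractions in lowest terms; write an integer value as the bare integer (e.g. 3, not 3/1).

iteration 1: select D,U (d=3); attach at lengths (3/2, 3/2); label the merged cluster DU
  updated: d(C,DU)=19/2, d(DU,P)=39/2, d(DU,V)=12, d(DU,Z)=65/2
iteration 2: select C,DU (d=19/2); attach at lengths (19/4, 13/4); label the merged cluster CDU
  updated: d(CDU,P)=71/3, d(CDU,V)=50/3, d(CDU,Z)=25
iteration 3: select V,Z (d=10); attach at lengths (5, 5); label the merged cluster VZ
  updated: d(CDU,VZ)=125/6, d(P,VZ)=28
iteration 4: select CDU,VZ (d=125/6); attach at lengths (17/3, 65/12); label the merged cluster CDUVZ
  updated: d(CDUVZ,P)=127/5
iteration 5: select CDUVZ,P (d=127/5); attach at lengths (137/60, 127/10); label the merged cluster CDPUVZ
final tree: (((C:19/4,(D:3/2,U:3/2):13/4):17/3,(V:5,Z:5):65/12):137/60,P:127/10)
total length: 706/15

706/15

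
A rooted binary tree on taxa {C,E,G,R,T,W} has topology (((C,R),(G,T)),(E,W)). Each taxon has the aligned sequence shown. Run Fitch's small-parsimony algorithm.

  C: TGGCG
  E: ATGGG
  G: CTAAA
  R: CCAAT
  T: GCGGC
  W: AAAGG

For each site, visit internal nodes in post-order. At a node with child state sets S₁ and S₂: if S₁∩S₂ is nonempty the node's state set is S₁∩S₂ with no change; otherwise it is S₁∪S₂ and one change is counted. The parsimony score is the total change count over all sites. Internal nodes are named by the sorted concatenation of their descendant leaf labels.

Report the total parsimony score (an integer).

CR@0: {T} ∪ {C} = {C,T} (union, +1)
GT@0: {C} ∪ {G} = {C,G} (union, +1)
CGRT@0: {C,T} ∩ {C,G} = {C} (intersection, +0)
EW@0: {A} ∩ {A} = {A} (intersection, +0)
CEGRTW@0: {C} ∪ {A} = {A,C} (union, +1)
CR@1: {G} ∪ {C} = {C,G} (union, +1)
GT@1: {T} ∪ {C} = {C,T} (union, +1)
CGRT@1: {C,G} ∩ {C,T} = {C} (intersection, +0)
EW@1: {T} ∪ {A} = {A,T} (union, +1)
CEGRTW@1: {C} ∪ {A,T} = {A,C,T} (union, +1)
CR@2: {G} ∪ {A} = {A,G} (union, +1)
GT@2: {A} ∪ {G} = {A,G} (union, +1)
CGRT@2: {A,G} ∩ {A,G} = {A,G} (intersection, +0)
EW@2: {G} ∪ {A} = {A,G} (union, +1)
CEGRTW@2: {A,G} ∩ {A,G} = {A,G} (intersection, +0)
CR@3: {C} ∪ {A} = {A,C} (union, +1)
GT@3: {A} ∪ {G} = {A,G} (union, +1)
CGRT@3: {A,C} ∩ {A,G} = {A} (intersection, +0)
EW@3: {G} ∩ {G} = {G} (intersection, +0)
CEGRTW@3: {A} ∪ {G} = {A,G} (union, +1)
CR@4: {G} ∪ {T} = {G,T} (union, +1)
GT@4: {A} ∪ {C} = {A,C} (union, +1)
CGRT@4: {G,T} ∪ {A,C} = {A,C,G,T} (union, +1)
EW@4: {G} ∩ {G} = {G} (intersection, +0)
CEGRTW@4: {A,C,G,T} ∩ {G} = {G} (intersection, +0)
per-site changes: [3, 4, 3, 3, 3]; total = 16

16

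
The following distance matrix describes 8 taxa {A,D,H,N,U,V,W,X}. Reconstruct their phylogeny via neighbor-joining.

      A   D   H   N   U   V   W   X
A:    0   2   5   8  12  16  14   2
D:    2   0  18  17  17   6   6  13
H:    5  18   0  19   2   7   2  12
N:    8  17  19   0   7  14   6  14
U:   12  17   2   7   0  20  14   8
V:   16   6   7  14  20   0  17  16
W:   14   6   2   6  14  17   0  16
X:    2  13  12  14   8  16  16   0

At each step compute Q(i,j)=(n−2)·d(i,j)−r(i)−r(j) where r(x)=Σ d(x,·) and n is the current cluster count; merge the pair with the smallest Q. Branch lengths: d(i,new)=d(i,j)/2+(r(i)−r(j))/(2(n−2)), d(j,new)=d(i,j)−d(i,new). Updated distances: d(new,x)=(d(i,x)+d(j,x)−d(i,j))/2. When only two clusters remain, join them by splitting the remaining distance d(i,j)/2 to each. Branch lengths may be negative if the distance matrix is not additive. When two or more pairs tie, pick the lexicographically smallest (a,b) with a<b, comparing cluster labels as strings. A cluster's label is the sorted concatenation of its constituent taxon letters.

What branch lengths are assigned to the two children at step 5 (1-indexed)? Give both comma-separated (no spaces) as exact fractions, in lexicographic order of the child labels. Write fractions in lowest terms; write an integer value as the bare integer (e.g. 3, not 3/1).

51/16,73/16

iteration 1: select D,V (d=6, Q=-139); attach at lengths (19/12, 53/12); label the merged cluster DV
  updated: d(A,DV)=6, d(DV,H)=19/2, d(DV,N)=25/2, d(DV,U)=31/2, d(DV,W)=17/2, d(DV,X)=23/2
iteration 2: select A,X (d=2, Q=-201/2); attach at lengths (-13/20, 53/20); label the merged cluster AX
  updated: d(AX,DV)=31/4, d(AX,H)=15/2, d(AX,N)=10, d(AX,U)=9, d(AX,W)=14
iteration 3: select H,U (d=2, Q=-159/2); attach at lengths (1/16, 31/16); label the merged cluster HU
  updated: d(AX,HU)=29/4, d(DV,HU)=23/2, d(HU,N)=12, d(HU,W)=7
iteration 4: select N,W (d=6, Q=-58); attach at lengths (23/6, 13/6); label the merged cluster NW
  updated: d(AX,NW)=9, d(DV,NW)=15/2, d(HU,NW)=13/2
iteration 5: select AX,DV (d=31/4, Q=-141/4); attach at lengths (51/16, 73/16); label the merged cluster ADVX
  updated: d(ADVX,HU)=11/2, d(ADVX,NW)=35/8
iteration 6: select ADVX,HU (d=11/2, Q=-131/8); attach at lengths (27/16, 61/16); label the merged cluster ADHUVX
  updated: d(ADHUVX,NW)=43/16
iteration 7: select ADHUVX,NW (d=43/16); attach at lengths (43/32, 43/32); label the merged cluster ADHNUVWX
final tree: ((((A:-13/20,X:53/20):51/16,(D:19/12,V:53/12):73/16):27/16,(H:1/16,U:31/16):61/16):43/32,(N:23/6,W:13/6):43/32)
total length: 511/16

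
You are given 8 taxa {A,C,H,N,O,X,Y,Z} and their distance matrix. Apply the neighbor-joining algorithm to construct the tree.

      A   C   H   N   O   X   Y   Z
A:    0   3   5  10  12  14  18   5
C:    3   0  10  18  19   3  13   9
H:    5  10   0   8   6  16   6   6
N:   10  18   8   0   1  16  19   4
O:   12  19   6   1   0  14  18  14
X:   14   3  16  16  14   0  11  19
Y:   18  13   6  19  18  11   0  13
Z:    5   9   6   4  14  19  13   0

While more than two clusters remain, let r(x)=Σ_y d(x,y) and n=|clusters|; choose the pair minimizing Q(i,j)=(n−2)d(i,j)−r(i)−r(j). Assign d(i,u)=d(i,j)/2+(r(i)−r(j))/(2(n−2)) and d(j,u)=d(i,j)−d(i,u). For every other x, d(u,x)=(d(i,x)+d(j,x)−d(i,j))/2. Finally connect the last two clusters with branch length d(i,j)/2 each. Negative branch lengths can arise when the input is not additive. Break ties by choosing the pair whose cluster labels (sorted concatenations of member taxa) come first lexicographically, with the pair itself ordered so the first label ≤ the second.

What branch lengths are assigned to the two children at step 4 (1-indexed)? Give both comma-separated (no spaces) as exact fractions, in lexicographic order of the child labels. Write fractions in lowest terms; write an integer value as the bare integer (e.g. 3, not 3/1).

151/48,17/48

1. join N+O (d=1, Q=-154) ⇒ NO; edges |N|=-1/6, |O|=7/6
  updated: d(A,NO)=21/2, d(C,NO)=18, d(H,NO)=13/2, d(NO,X)=29/2, d(NO,Y)=18, d(NO,Z)=17/2
2. join C+X (d=3, Q=-237/2) ⇒ CX; edges |C|=-13/20, |X|=73/20
  updated: d(A,CX)=7, d(CX,H)=23/2, d(CX,NO)=59/4, d(CX,Y)=21/2, d(CX,Z)=25/2
3. join CX+Y (d=21/2, Q=-319/4) ⇒ CXY; edges |CX|=131/32, |Y|=205/32
  updated: d(A,CXY)=29/4, d(CXY,H)=7/2, d(CXY,NO)=89/8, d(CXY,Z)=15/2
4. join CXY+H (d=7/2, Q=-319/8) ⇒ CHXY; edges |CXY|=151/48, |H|=17/48
  updated: d(A,CHXY)=35/8, d(CHXY,NO)=113/16, d(CHXY,Z)=5
5. join A+Z (d=5, Q=-227/8) ⇒ AZ; edges |A|=91/32, |Z|=69/32
  updated: d(AZ,CHXY)=35/16, d(AZ,NO)=7
6. join AZ+CHXY (d=35/16, Q=-65/4) ⇒ ACHXYZ; edges |AZ|=17/16, |CHXY|=9/8
  updated: d(ACHXYZ,NO)=95/16
7. join ACHXYZ+NO (d=95/16) ⇒ ACHNOXYZ; edges |ACHXYZ|=95/32, |NO|=95/32
final tree: (((A:91/32,Z:69/32):17/16,(((C:-13/20,X:73/20):131/32,Y:205/32):151/48,H:17/48):9/8):95/32,(N:-1/6,O:7/6):95/32)
total length: 249/8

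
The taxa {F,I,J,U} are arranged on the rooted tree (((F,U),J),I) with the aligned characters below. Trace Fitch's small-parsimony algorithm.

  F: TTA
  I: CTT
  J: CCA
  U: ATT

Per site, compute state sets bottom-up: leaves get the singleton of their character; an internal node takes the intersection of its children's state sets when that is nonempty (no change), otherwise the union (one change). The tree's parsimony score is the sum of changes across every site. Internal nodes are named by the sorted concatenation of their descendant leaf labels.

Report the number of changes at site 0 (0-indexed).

2

[col 0] FU: children F:{T}, U:{A} ∪→ {A,T}; cost 1
[col 0] FJU: children FU:{A,T}, J:{C} ∪→ {A,C,T}; cost 1
[col 0] FIJU: children FJU:{A,C,T}, I:{C} ∩→ {C}; cost 0
[col 1] FU: children F:{T}, U:{T} ∩→ {T}; cost 0
[col 1] FJU: children FU:{T}, J:{C} ∪→ {C,T}; cost 1
[col 1] FIJU: children FJU:{C,T}, I:{T} ∩→ {T}; cost 0
[col 2] FU: children F:{A}, U:{T} ∪→ {A,T}; cost 1
[col 2] FJU: children FU:{A,T}, J:{A} ∩→ {A}; cost 0
[col 2] FIJU: children FJU:{A}, I:{T} ∪→ {A,T}; cost 1
per-site changes: [2, 1, 2]; total = 5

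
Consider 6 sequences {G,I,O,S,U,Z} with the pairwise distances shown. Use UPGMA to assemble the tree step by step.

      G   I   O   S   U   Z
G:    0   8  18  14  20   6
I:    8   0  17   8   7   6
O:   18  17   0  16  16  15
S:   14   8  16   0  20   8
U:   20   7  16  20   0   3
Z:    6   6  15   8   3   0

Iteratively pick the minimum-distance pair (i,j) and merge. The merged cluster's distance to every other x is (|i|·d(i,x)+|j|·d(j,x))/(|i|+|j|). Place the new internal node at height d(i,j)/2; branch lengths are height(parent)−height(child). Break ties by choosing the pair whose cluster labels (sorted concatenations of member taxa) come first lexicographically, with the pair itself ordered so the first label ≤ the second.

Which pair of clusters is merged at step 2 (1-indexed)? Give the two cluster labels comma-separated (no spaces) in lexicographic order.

1. join U+Z (d=3) ⇒ UZ; edges |U|=3/2, |Z|=3/2
  updated: d(G,UZ)=13, d(I,UZ)=13/2, d(O,UZ)=31/2, d(S,UZ)=14
2. join I+UZ (d=13/2) ⇒ IUZ; edges |I|=13/4, |UZ|=7/4
  updated: d(G,IUZ)=34/3, d(IUZ,O)=16, d(IUZ,S)=12
3. join G+IUZ (d=34/3) ⇒ GIUZ; edges |G|=17/3, |IUZ|=29/12
  updated: d(GIUZ,O)=33/2, d(GIUZ,S)=25/2
4. join GIUZ+S (d=25/2) ⇒ GISUZ; edges |GIUZ|=7/12, |S|=25/4
  updated: d(GISUZ,O)=82/5
5. join GISUZ+O (d=82/5) ⇒ GIOSUZ; edges |GISUZ|=39/20, |O|=41/5
final tree: (((G:17/3,(I:13/4,(U:3/2,Z:3/2):7/4):29/12):7/12,S:25/4):39/20,O:41/5)
total length: 496/15

I,UZ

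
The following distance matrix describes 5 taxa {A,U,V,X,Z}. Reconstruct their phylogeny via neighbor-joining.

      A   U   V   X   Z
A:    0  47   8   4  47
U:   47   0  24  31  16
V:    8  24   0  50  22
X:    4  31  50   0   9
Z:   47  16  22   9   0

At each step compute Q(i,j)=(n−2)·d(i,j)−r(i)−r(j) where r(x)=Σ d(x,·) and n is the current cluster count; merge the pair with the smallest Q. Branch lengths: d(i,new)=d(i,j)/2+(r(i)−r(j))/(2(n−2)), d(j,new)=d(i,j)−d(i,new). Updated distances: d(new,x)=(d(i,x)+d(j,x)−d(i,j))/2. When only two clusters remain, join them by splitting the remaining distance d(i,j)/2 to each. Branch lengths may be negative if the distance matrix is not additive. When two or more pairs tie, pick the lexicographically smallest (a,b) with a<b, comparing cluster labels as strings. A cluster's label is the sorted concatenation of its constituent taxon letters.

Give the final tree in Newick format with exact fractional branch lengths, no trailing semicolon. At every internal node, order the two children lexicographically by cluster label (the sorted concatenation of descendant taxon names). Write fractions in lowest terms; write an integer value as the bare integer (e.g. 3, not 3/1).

((((A:4,X:0):71/4,V:37/4):23/4,U:45/4):19/8,Z:19/8)

1. join A+X (d=4, Q=-188) ⇒ AX; edges |A|=4, |X|=0
  updated: d(AX,U)=37, d(AX,V)=27, d(AX,Z)=26
2. join AX+V (d=27, Q=-109) ⇒ AVX; edges |AX|=71/4, |V|=37/4
  updated: d(AVX,U)=17, d(AVX,Z)=21/2
3. join AVX+U (d=17, Q=-87/2) ⇒ AUVX; edges |AVX|=23/4, |U|=45/4
  updated: d(AUVX,Z)=19/4
4. join AUVX+Z (d=19/4) ⇒ AUVXZ; edges |AUVX|=19/8, |Z|=19/8
final tree: ((((A:4,X:0):71/4,V:37/4):23/4,U:45/4):19/8,Z:19/8)
total length: 211/4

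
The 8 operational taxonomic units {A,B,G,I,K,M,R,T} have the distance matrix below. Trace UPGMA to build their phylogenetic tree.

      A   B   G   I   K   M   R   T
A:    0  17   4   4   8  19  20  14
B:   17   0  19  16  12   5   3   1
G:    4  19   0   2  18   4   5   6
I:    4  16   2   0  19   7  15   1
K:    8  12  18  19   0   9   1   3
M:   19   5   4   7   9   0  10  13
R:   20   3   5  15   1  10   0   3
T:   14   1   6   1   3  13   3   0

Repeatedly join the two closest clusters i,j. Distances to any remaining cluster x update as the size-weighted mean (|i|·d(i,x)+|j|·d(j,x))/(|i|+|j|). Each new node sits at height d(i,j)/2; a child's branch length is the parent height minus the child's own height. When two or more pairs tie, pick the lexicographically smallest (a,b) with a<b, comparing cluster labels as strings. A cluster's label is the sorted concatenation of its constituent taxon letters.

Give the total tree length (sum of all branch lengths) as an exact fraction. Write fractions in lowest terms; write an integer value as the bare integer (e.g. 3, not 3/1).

1427/60

iteration 1: select B,T (d=1); attach at lengths (1/2, 1/2); label the merged cluster BT
  updated: d(A,BT)=31/2, d(BT,G)=25/2, d(BT,I)=17/2, d(BT,K)=15/2, d(BT,M)=9, d(BT,R)=3
iteration 2: select K,R (d=1); attach at lengths (1/2, 1/2); label the merged cluster KR
  updated: d(A,KR)=14, d(BT,KR)=21/4, d(G,KR)=23/2, d(I,KR)=17, d(KR,M)=19/2
iteration 3: select G,I (d=2); attach at lengths (1, 1); label the merged cluster GI
  updated: d(A,GI)=4, d(BT,GI)=21/2, d(GI,KR)=57/4, d(GI,M)=11/2
iteration 4: select A,GI (d=4); attach at lengths (2, 1); label the merged cluster AGI
  updated: d(AGI,BT)=73/6, d(AGI,KR)=85/6, d(AGI,M)=10
iteration 5: select BT,KR (d=21/4); attach at lengths (17/8, 17/8); label the merged cluster BKRT
  updated: d(AGI,BKRT)=79/6, d(BKRT,M)=37/4
iteration 6: select BKRT,M (d=37/4); attach at lengths (2, 37/8); label the merged cluster BKMRT
  updated: d(AGI,BKMRT)=188/15
iteration 7: select AGI,BKMRT (d=188/15); attach at lengths (64/15, 197/120); label the merged cluster ABGIKMRT
final tree: ((A:2,(G:1,I:1):1):64/15,(((B:1/2,T:1/2):17/8,(K:1/2,R:1/2):17/8):2,M:37/8):197/120)
total length: 1427/60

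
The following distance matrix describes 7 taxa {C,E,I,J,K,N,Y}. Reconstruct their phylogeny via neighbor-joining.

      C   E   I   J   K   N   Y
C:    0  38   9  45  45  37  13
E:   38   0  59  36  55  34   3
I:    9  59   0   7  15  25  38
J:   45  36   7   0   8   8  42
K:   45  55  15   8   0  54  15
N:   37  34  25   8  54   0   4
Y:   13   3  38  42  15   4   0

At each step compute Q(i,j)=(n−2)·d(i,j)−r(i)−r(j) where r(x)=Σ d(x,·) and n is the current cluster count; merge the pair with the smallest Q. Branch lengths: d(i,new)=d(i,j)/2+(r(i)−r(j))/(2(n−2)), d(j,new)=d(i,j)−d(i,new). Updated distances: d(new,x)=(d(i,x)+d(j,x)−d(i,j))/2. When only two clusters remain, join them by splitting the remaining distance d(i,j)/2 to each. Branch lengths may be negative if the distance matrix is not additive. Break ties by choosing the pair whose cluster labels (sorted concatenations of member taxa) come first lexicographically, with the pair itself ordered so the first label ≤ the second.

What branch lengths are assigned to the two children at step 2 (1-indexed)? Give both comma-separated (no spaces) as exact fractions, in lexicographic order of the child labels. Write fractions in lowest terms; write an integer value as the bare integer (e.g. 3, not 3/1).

11,13/2

1. join E+Y (d=3, Q=-325) ⇒ EY; edges |E|=25/2, |Y|=-19/2
  updated: d(C,EY)=24, d(EY,I)=47, d(EY,J)=75/2, d(EY,K)=67/2, d(EY,N)=35/2
2. join EY+N (d=35/2, Q=-231) ⇒ ENY; edges |EY|=11, |N|=13/2
  updated: d(C,ENY)=87/4, d(ENY,I)=109/4, d(ENY,J)=14, d(ENY,K)=35
3. join C+ENY (d=87/4, Q=-307/2) ⇒ CENY; edges |C|=44/3, |ENY|=85/12
  updated: d(CENY,I)=29/4, d(CENY,J)=149/8, d(CENY,K)=233/8
4. join CENY+I (d=29/4, Q=-279/4) ⇒ CEINY; edges |CENY|=161/16, |I|=-45/16
  updated: d(CEINY,J)=147/16, d(CEINY,K)=295/16
5. join CEINY+J (d=147/16, Q=-285/8) ⇒ CEIJNY; edges |CEINY|=157/16, |J|=-5/8
  updated: d(CEIJNY,K)=69/8
6. join CEIJNY+K (d=69/8) ⇒ CEIJKNY; edges |CEIJNY|=69/16, |K|=69/16
final tree: ((((C:44/3,((E:25/2,Y:-19/2):11,N:13/2):85/12):161/16,I:-45/16):157/16,J:-5/8):69/16,K:69/16)
total length: 1077/16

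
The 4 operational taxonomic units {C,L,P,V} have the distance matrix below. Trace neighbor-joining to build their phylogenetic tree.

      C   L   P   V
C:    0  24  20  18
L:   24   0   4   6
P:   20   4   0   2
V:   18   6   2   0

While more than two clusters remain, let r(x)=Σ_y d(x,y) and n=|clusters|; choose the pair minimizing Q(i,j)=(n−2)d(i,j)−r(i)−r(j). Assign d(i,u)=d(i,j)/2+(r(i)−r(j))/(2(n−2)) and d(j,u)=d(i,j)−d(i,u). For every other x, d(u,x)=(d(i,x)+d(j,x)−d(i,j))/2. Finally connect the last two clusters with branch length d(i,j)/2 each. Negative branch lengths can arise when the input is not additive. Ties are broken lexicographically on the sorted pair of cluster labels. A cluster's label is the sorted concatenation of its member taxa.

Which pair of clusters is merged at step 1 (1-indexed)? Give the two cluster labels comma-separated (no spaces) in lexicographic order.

C,V

step 1: merge (C,V) at d=18, Q=-52; branch lengths C→18, V→0; new cluster CV
  updated: d(CV,L)=6, d(CV,P)=2
step 2: merge (CV,L) at d=6, Q=-12; branch lengths CV→2, L→4; new cluster CLV
  updated: d(CLV,P)=0
step 3: merge (CLV,P) at d=0; branch lengths CLV→0, P→0; new cluster CLPV
final tree: (((C:18,V:0):2,L:4):0,P:0)
total length: 24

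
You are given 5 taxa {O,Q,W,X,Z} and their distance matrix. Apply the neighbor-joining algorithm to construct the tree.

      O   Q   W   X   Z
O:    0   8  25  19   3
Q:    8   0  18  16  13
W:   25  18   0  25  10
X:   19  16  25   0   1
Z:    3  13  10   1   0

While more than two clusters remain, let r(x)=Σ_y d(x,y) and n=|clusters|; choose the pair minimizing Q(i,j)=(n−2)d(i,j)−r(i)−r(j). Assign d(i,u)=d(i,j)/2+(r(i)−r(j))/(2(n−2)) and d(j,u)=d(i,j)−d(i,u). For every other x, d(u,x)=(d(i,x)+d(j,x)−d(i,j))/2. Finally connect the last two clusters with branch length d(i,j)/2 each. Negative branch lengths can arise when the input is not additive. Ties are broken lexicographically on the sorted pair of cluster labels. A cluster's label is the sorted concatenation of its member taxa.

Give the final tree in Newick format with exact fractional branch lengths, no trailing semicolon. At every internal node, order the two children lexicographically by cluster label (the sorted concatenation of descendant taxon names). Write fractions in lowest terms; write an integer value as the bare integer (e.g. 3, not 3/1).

step 1: merge (O,Q) at d=8, Q=-86; branch lengths O→4, Q→4; new cluster OQ
  updated: d(OQ,W)=35/2, d(OQ,X)=27/2, d(OQ,Z)=4
step 2: merge (OQ,W) at d=35/2, Q=-105/2; branch lengths OQ→35/8, W→105/8; new cluster OQW
  updated: d(OQW,X)=21/2, d(OQW,Z)=-7/4
step 3: merge (OQW,X) at d=21/2, Q=-39/4; branch lengths OQW→31/8, X→53/8; new cluster OQWX
  updated: d(OQWX,Z)=-45/8
step 4: merge (OQWX,Z) at d=-45/8; branch lengths OQWX→-45/16, Z→-45/16; new cluster OQWXZ
final tree: ((((O:4,Q:4):35/8,W:105/8):31/8,X:53/8):-45/16,Z:-45/16)
total length: 243/8

((((O:4,Q:4):35/8,W:105/8):31/8,X:53/8):-45/16,Z:-45/16)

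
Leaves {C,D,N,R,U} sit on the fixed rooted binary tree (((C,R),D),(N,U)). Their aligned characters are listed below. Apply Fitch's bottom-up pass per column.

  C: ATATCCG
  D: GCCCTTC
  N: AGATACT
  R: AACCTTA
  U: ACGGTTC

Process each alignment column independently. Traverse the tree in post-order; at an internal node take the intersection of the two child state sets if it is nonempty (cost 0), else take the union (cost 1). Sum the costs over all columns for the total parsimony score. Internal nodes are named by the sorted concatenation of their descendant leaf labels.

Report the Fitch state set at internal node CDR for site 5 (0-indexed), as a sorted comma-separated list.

[col 0] CR: children C:{A}, R:{A} ∩→ {A}; cost 0
[col 0] CDR: children CR:{A}, D:{G} ∪→ {A,G}; cost 1
[col 0] NU: children N:{A}, U:{A} ∩→ {A}; cost 0
[col 0] CDNRU: children CDR:{A,G}, NU:{A} ∩→ {A}; cost 0
[col 1] CR: children C:{T}, R:{A} ∪→ {A,T}; cost 1
[col 1] CDR: children CR:{A,T}, D:{C} ∪→ {A,C,T}; cost 1
[col 1] NU: children N:{G}, U:{C} ∪→ {C,G}; cost 1
[col 1] CDNRU: children CDR:{A,C,T}, NU:{C,G} ∩→ {C}; cost 0
[col 2] CR: children C:{A}, R:{C} ∪→ {A,C}; cost 1
[col 2] CDR: children CR:{A,C}, D:{C} ∩→ {C}; cost 0
[col 2] NU: children N:{A}, U:{G} ∪→ {A,G}; cost 1
[col 2] CDNRU: children CDR:{C}, NU:{A,G} ∪→ {A,C,G}; cost 1
[col 3] CR: children C:{T}, R:{C} ∪→ {C,T}; cost 1
[col 3] CDR: children CR:{C,T}, D:{C} ∩→ {C}; cost 0
[col 3] NU: children N:{T}, U:{G} ∪→ {G,T}; cost 1
[col 3] CDNRU: children CDR:{C}, NU:{G,T} ∪→ {C,G,T}; cost 1
[col 4] CR: children C:{C}, R:{T} ∪→ {C,T}; cost 1
[col 4] CDR: children CR:{C,T}, D:{T} ∩→ {T}; cost 0
[col 4] NU: children N:{A}, U:{T} ∪→ {A,T}; cost 1
[col 4] CDNRU: children CDR:{T}, NU:{A,T} ∩→ {T}; cost 0
[col 5] CR: children C:{C}, R:{T} ∪→ {C,T}; cost 1
[col 5] CDR: children CR:{C,T}, D:{T} ∩→ {T}; cost 0
[col 5] NU: children N:{C}, U:{T} ∪→ {C,T}; cost 1
[col 5] CDNRU: children CDR:{T}, NU:{C,T} ∩→ {T}; cost 0
[col 6] CR: children C:{G}, R:{A} ∪→ {A,G}; cost 1
[col 6] CDR: children CR:{A,G}, D:{C} ∪→ {A,C,G}; cost 1
[col 6] NU: children N:{T}, U:{C} ∪→ {C,T}; cost 1
[col 6] CDNRU: children CDR:{A,C,G}, NU:{C,T} ∩→ {C}; cost 0
per-site changes: [1, 3, 3, 3, 2, 2, 3]; total = 17

T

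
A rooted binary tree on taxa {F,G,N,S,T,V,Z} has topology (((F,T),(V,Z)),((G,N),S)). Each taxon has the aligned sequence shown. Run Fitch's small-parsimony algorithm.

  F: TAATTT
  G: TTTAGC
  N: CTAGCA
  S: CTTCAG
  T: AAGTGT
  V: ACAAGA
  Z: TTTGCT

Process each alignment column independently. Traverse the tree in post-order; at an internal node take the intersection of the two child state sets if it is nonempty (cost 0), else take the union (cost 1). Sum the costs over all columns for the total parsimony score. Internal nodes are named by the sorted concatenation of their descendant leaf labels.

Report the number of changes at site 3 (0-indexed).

site 0, node FT: F={T} ∪ T={A} → {A,T} (+1)
site 0, node VZ: V={A} ∪ Z={T} → {A,T} (+1)
site 0, node FTVZ: FT={A,T} ∩ VZ={A,T} → {A,T} (+0)
site 0, node GN: G={T} ∪ N={C} → {C,T} (+1)
site 0, node GNS: GN={C,T} ∩ S={C} → {C} (+0)
site 0, node FGNSTVZ: FTVZ={A,T} ∪ GNS={C} → {A,C,T} (+1)
site 1, node FT: F={A} ∩ T={A} → {A} (+0)
site 1, node VZ: V={C} ∪ Z={T} → {C,T} (+1)
site 1, node FTVZ: FT={A} ∪ VZ={C,T} → {A,C,T} (+1)
site 1, node GN: G={T} ∩ N={T} → {T} (+0)
site 1, node GNS: GN={T} ∩ S={T} → {T} (+0)
site 1, node FGNSTVZ: FTVZ={A,C,T} ∩ GNS={T} → {T} (+0)
site 2, node FT: F={A} ∪ T={G} → {A,G} (+1)
site 2, node VZ: V={A} ∪ Z={T} → {A,T} (+1)
site 2, node FTVZ: FT={A,G} ∩ VZ={A,T} → {A} (+0)
site 2, node GN: G={T} ∪ N={A} → {A,T} (+1)
site 2, node GNS: GN={A,T} ∩ S={T} → {T} (+0)
site 2, node FGNSTVZ: FTVZ={A} ∪ GNS={T} → {A,T} (+1)
site 3, node FT: F={T} ∩ T={T} → {T} (+0)
site 3, node VZ: V={A} ∪ Z={G} → {A,G} (+1)
site 3, node FTVZ: FT={T} ∪ VZ={A,G} → {A,G,T} (+1)
site 3, node GN: G={A} ∪ N={G} → {A,G} (+1)
site 3, node GNS: GN={A,G} ∪ S={C} → {A,C,G} (+1)
site 3, node FGNSTVZ: FTVZ={A,G,T} ∩ GNS={A,C,G} → {A,G} (+0)
site 4, node FT: F={T} ∪ T={G} → {G,T} (+1)
site 4, node VZ: V={G} ∪ Z={C} → {C,G} (+1)
site 4, node FTVZ: FT={G,T} ∩ VZ={C,G} → {G} (+0)
site 4, node GN: G={G} ∪ N={C} → {C,G} (+1)
site 4, node GNS: GN={C,G} ∪ S={A} → {A,C,G} (+1)
site 4, node FGNSTVZ: FTVZ={G} ∩ GNS={A,C,G} → {G} (+0)
site 5, node FT: F={T} ∩ T={T} → {T} (+0)
site 5, node VZ: V={A} ∪ Z={T} → {A,T} (+1)
site 5, node FTVZ: FT={T} ∩ VZ={A,T} → {T} (+0)
site 5, node GN: G={C} ∪ N={A} → {A,C} (+1)
site 5, node GNS: GN={A,C} ∪ S={G} → {A,C,G} (+1)
site 5, node FGNSTVZ: FTVZ={T} ∪ GNS={A,C,G} → {A,C,G,T} (+1)
per-site changes: [4, 2, 4, 4, 4, 4]; total = 22

4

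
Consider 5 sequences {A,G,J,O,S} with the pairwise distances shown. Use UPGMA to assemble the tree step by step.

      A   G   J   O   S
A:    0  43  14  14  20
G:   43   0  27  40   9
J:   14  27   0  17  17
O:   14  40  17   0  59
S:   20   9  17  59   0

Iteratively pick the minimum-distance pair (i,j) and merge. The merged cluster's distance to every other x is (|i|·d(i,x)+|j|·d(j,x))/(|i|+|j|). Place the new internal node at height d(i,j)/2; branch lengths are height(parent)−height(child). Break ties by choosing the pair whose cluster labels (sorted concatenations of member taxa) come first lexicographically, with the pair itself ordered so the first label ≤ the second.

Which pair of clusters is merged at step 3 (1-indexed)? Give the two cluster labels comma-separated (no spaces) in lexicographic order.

iteration 1: select G,S (d=9); attach at lengths (9/2, 9/2); label the merged cluster GS
  updated: d(A,GS)=63/2, d(GS,J)=22, d(GS,O)=99/2
iteration 2: select A,J (d=14); attach at lengths (7, 7); label the merged cluster AJ
  updated: d(AJ,GS)=107/4, d(AJ,O)=31/2
iteration 3: select AJ,O (d=31/2); attach at lengths (3/4, 31/4); label the merged cluster AJO
  updated: d(AJO,GS)=103/3
iteration 4: select AJO,GS (d=103/3); attach at lengths (113/12, 38/3); label the merged cluster AGJOS
final tree: (((A:7,J:7):3/4,O:31/4):113/12,(G:9/2,S:9/2):38/3)
total length: 643/12

AJ,O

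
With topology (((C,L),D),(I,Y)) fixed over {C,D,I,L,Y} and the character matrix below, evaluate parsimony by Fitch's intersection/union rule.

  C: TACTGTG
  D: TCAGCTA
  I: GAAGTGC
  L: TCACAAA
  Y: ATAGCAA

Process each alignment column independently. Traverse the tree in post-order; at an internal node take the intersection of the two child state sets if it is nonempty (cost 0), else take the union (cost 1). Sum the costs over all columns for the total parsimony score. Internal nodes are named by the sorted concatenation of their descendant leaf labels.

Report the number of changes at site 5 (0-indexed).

site 0, node CL: C={T} ∩ L={T} → {T} (+0)
site 0, node CDL: CL={T} ∩ D={T} → {T} (+0)
site 0, node IY: I={G} ∪ Y={A} → {A,G} (+1)
site 0, node CDILY: CDL={T} ∪ IY={A,G} → {A,G,T} (+1)
site 1, node CL: C={A} ∪ L={C} → {A,C} (+1)
site 1, node CDL: CL={A,C} ∩ D={C} → {C} (+0)
site 1, node IY: I={A} ∪ Y={T} → {A,T} (+1)
site 1, node CDILY: CDL={C} ∪ IY={A,T} → {A,C,T} (+1)
site 2, node CL: C={C} ∪ L={A} → {A,C} (+1)
site 2, node CDL: CL={A,C} ∩ D={A} → {A} (+0)
site 2, node IY: I={A} ∩ Y={A} → {A} (+0)
site 2, node CDILY: CDL={A} ∩ IY={A} → {A} (+0)
site 3, node CL: C={T} ∪ L={C} → {C,T} (+1)
site 3, node CDL: CL={C,T} ∪ D={G} → {C,G,T} (+1)
site 3, node IY: I={G} ∩ Y={G} → {G} (+0)
site 3, node CDILY: CDL={C,G,T} ∩ IY={G} → {G} (+0)
site 4, node CL: C={G} ∪ L={A} → {A,G} (+1)
site 4, node CDL: CL={A,G} ∪ D={C} → {A,C,G} (+1)
site 4, node IY: I={T} ∪ Y={C} → {C,T} (+1)
site 4, node CDILY: CDL={A,C,G} ∩ IY={C,T} → {C} (+0)
site 5, node CL: C={T} ∪ L={A} → {A,T} (+1)
site 5, node CDL: CL={A,T} ∩ D={T} → {T} (+0)
site 5, node IY: I={G} ∪ Y={A} → {A,G} (+1)
site 5, node CDILY: CDL={T} ∪ IY={A,G} → {A,G,T} (+1)
site 6, node CL: C={G} ∪ L={A} → {A,G} (+1)
site 6, node CDL: CL={A,G} ∩ D={A} → {A} (+0)
site 6, node IY: I={C} ∪ Y={A} → {A,C} (+1)
site 6, node CDILY: CDL={A} ∩ IY={A,C} → {A} (+0)
per-site changes: [2, 3, 1, 2, 3, 3, 2]; total = 16

3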